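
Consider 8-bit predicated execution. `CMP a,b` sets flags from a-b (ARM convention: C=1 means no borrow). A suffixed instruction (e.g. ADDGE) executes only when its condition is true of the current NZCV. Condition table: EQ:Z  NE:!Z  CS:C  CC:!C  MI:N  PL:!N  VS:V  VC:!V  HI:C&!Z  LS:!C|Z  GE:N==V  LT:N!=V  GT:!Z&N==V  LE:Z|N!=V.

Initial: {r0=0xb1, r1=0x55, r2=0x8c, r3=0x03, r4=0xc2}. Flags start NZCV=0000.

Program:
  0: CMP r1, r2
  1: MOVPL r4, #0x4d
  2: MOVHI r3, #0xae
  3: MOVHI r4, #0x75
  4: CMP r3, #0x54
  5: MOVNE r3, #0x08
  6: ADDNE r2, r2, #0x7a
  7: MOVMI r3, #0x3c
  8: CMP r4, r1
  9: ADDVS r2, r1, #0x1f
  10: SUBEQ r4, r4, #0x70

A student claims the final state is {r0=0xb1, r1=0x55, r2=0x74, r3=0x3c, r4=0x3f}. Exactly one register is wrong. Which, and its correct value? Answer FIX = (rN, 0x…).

FIX = (r4, 0xc2)

0: ✓ CMP  NZCV=1001
1: · MOVPL
2: · MOVHI
3: · MOVHI
4: ✓ CMP  NZCV=1000
5: ✓ MOVNE  r3←0x08
6: ✓ ADDNE  r2←0x06
7: ✓ MOVMI  r3←0x3c
8: ✓ CMP  NZCV=0011
9: ✓ ADDVS  r2←0x74
10: · SUBEQ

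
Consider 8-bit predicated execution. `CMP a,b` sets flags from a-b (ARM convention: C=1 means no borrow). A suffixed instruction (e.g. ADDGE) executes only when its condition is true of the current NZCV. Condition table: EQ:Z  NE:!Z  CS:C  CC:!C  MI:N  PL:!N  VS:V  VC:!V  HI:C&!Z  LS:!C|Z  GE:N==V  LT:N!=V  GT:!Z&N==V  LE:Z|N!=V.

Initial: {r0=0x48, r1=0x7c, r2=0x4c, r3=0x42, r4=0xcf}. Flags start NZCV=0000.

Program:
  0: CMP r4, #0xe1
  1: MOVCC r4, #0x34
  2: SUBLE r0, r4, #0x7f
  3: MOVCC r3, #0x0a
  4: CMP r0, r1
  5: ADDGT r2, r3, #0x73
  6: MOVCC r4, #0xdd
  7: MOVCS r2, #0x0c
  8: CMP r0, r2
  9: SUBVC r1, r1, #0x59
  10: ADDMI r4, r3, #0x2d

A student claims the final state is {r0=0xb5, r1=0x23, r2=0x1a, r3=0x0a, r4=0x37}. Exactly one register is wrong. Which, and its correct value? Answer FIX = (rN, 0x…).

[0] flags=1000 → (cmp)
[1] flags=1000 CC?T → r4=0x34
[2] flags=1000 LE?T → r0=0xb5
[3] flags=1000 CC?T → r3=0x0a
[4] flags=0011 → (cmp)
[5] flags=0011 GT?F → skip
[6] flags=0011 CC?F → skip
[7] flags=0011 CS?T → r2=0x0c
[8] flags=1010 → (cmp)
[9] flags=1010 VC?T → r1=0x23
[10] flags=1010 MI?T → r4=0x37

FIX = (r2, 0x0c)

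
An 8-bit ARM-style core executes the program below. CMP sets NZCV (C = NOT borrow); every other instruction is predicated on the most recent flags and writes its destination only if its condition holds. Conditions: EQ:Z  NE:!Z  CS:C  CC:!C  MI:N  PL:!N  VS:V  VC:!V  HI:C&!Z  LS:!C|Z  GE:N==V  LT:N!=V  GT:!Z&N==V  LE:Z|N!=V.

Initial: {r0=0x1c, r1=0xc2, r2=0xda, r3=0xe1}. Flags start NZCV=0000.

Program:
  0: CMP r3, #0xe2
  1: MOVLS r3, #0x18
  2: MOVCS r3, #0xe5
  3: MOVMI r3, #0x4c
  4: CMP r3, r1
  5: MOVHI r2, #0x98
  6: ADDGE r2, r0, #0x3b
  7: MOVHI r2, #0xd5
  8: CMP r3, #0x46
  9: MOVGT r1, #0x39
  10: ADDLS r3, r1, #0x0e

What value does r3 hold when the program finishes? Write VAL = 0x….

VAL = 0x4c

[0] flags=1000 → (cmp)
[1] flags=1000 LS?T → r3=0x18
[2] flags=1000 CS?F → skip
[3] flags=1000 MI?T → r3=0x4c
[4] flags=1001 → (cmp)
[5] flags=1001 HI?F → skip
[6] flags=1001 GE?T → r2=0x57
[7] flags=1001 HI?F → skip
[8] flags=0010 → (cmp)
[9] flags=0010 GT?T → r1=0x39
[10] flags=0010 LS?F → skip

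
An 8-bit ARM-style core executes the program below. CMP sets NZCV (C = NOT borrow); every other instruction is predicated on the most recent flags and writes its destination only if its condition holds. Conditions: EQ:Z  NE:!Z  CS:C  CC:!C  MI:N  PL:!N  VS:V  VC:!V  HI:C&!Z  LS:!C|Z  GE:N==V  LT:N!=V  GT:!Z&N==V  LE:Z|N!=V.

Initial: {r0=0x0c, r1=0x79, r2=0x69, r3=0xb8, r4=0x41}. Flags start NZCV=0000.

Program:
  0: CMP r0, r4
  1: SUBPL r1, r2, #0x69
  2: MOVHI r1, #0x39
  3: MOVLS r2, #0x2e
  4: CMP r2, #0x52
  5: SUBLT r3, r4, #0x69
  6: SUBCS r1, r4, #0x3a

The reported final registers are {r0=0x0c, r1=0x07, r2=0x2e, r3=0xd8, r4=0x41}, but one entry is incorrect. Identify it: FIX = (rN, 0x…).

[0] flags=1000 → (cmp)
[1] flags=1000 PL?F → skip
[2] flags=1000 HI?F → skip
[3] flags=1000 LS?T → r2=0x2e
[4] flags=1000 → (cmp)
[5] flags=1000 LT?T → r3=0xd8
[6] flags=1000 CS?F → skip

FIX = (r1, 0x79)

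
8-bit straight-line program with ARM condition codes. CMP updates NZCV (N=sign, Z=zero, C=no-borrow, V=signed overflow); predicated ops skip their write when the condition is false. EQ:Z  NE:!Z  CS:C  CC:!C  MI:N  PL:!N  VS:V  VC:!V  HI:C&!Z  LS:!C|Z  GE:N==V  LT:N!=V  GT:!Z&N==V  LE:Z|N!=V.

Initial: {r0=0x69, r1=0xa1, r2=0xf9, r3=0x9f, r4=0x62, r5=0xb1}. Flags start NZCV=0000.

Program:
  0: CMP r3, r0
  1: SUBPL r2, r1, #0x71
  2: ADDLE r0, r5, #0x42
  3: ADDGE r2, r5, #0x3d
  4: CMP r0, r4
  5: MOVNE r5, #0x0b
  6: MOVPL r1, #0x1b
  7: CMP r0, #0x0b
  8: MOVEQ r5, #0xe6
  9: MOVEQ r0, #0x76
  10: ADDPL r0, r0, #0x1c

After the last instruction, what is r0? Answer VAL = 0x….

VAL = 0xf3

0: ✓ CMP  NZCV=0011
1: ✓ SUBPL  r2←0x30
2: ✓ ADDLE  r0←0xf3
3: · ADDGE
4: ✓ CMP  NZCV=1010
5: ✓ MOVNE  r5←0x0b
6: · MOVPL
7: ✓ CMP  NZCV=1010
8: · MOVEQ
9: · MOVEQ
10: · ADDPL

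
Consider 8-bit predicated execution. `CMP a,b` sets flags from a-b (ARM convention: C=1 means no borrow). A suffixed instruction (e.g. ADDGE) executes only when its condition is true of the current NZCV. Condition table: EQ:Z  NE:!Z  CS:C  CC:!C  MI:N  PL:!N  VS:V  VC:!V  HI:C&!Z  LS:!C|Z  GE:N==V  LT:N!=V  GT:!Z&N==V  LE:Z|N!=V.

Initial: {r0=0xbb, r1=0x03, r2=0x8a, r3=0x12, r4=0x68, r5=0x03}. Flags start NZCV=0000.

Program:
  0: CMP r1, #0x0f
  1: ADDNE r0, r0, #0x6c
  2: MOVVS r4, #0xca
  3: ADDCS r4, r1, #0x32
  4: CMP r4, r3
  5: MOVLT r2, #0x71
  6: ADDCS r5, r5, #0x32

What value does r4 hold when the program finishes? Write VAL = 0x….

0: ✓ CMP  NZCV=1000
1: ✓ ADDNE  r0←0x27
2: · MOVVS
3: · ADDCS
4: ✓ CMP  NZCV=0010
5: · MOVLT
6: ✓ ADDCS  r5←0x35

VAL = 0x68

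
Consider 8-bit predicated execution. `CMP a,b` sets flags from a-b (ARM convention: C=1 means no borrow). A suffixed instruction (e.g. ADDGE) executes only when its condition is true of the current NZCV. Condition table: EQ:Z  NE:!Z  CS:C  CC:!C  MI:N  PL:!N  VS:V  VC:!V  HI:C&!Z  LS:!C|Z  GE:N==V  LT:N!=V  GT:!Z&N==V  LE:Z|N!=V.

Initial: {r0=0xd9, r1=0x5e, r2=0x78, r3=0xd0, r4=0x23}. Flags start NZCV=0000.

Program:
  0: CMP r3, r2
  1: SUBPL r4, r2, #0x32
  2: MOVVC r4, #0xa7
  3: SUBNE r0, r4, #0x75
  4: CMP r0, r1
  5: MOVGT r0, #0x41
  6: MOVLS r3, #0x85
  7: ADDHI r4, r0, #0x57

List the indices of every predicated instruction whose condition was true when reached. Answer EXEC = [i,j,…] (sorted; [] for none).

0: ✓ CMP  NZCV=0011
1: ✓ SUBPL  r4←0x46
2: · MOVVC
3: ✓ SUBNE  r0←0xd1
4: ✓ CMP  NZCV=0011
5: · MOVGT
6: · MOVLS
7: ✓ ADDHI  r4←0x28

EXEC = [1,3,7]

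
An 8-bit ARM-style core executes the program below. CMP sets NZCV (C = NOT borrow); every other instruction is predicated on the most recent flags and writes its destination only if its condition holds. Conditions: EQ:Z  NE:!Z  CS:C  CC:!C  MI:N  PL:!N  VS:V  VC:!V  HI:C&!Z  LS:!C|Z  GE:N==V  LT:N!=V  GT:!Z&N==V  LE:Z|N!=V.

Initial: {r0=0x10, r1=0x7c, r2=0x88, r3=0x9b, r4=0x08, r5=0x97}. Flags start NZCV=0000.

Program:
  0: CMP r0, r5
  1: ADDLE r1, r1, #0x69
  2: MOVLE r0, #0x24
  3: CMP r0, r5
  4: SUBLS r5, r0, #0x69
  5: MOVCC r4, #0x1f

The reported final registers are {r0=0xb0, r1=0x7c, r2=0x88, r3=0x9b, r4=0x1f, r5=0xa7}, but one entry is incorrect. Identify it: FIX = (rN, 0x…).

[0] flags=0000 → (cmp)
[1] flags=0000 LE?F → skip
[2] flags=0000 LE?F → skip
[3] flags=0000 → (cmp)
[4] flags=0000 LS?T → r5=0xa7
[5] flags=0000 CC?T → r4=0x1f

FIX = (r0, 0x10)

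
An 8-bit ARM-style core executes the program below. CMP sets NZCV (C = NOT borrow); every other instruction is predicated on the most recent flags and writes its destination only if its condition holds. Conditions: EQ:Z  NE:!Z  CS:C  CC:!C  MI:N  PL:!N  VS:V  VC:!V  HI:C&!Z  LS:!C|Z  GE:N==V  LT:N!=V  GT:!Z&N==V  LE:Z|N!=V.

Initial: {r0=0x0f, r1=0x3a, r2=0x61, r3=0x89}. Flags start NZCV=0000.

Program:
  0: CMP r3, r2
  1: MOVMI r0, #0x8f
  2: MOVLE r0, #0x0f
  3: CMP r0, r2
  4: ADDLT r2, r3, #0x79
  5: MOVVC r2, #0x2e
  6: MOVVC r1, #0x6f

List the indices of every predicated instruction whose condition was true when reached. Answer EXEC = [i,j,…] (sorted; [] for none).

[0] flags=0011 → (cmp)
[1] flags=0011 MI?F → skip
[2] flags=0011 LE?T → r0=0x0f
[3] flags=1000 → (cmp)
[4] flags=1000 LT?T → r2=0x02
[5] flags=1000 VC?T → r2=0x2e
[6] flags=1000 VC?T → r1=0x6f

EXEC = [2,4,5,6]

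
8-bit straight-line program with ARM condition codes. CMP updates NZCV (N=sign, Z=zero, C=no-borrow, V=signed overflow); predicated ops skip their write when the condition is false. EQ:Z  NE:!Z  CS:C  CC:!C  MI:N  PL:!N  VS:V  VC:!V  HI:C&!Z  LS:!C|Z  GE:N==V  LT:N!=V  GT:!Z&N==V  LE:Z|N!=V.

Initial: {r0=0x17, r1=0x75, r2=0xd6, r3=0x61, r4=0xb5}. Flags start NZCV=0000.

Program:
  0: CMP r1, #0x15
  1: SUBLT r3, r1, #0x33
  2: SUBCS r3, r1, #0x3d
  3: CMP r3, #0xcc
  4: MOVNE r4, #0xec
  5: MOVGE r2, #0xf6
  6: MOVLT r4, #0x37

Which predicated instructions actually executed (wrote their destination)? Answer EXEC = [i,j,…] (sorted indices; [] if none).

EXEC = [2,4,5]

[0] flags=0010 → (cmp)
[1] flags=0010 LT?F → skip
[2] flags=0010 CS?T → r3=0x38
[3] flags=0000 → (cmp)
[4] flags=0000 NE?T → r4=0xec
[5] flags=0000 GE?T → r2=0xf6
[6] flags=0000 LT?F → skip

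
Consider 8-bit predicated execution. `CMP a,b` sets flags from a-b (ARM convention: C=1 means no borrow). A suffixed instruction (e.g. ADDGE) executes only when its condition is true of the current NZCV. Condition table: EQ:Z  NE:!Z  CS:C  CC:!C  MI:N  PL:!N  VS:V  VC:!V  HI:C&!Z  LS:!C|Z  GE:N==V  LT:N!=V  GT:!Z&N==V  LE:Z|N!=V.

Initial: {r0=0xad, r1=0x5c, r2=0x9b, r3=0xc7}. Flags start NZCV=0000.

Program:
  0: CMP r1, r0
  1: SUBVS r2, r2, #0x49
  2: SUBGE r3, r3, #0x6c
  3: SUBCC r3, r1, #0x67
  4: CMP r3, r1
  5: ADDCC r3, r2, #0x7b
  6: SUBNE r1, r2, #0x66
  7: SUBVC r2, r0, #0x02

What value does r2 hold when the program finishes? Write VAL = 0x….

[0] flags=1001 → (cmp)
[1] flags=1001 VS?T → r2=0x52
[2] flags=1001 GE?T → r3=0x5b
[3] flags=1001 CC?T → r3=0xf5
[4] flags=1010 → (cmp)
[5] flags=1010 CC?F → skip
[6] flags=1010 NE?T → r1=0xec
[7] flags=1010 VC?T → r2=0xab

VAL = 0xab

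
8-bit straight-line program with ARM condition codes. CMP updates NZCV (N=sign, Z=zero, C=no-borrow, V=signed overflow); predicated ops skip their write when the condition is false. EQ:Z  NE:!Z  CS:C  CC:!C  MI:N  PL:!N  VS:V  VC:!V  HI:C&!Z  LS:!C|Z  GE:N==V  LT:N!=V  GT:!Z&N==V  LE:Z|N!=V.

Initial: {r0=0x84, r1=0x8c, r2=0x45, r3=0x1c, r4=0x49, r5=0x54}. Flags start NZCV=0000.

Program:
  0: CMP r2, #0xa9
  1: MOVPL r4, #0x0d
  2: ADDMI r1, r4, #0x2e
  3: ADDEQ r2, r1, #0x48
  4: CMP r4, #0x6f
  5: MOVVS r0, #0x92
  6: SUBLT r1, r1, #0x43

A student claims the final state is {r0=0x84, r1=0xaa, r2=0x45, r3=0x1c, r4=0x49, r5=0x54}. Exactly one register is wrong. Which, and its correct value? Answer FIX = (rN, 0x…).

[0] flags=1001 → (cmp)
[1] flags=1001 PL?F → skip
[2] flags=1001 MI?T → r1=0x77
[3] flags=1001 EQ?F → skip
[4] flags=1000 → (cmp)
[5] flags=1000 VS?F → skip
[6] flags=1000 LT?T → r1=0x34

FIX = (r1, 0x34)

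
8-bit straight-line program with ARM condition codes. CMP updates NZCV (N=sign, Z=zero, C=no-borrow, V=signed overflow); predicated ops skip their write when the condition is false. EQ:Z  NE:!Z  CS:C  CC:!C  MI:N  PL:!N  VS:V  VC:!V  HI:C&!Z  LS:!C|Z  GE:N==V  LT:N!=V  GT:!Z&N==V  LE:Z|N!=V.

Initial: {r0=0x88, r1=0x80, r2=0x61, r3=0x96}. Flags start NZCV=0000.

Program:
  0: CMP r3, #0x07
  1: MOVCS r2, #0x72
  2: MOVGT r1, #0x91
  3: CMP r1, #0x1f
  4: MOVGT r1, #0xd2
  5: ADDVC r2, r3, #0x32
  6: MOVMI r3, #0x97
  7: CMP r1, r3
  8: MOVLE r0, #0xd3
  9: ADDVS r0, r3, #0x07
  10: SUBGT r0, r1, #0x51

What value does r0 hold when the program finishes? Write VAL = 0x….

0: ✓ CMP  NZCV=1010
1: ✓ MOVCS  r2←0x72
2: · MOVGT
3: ✓ CMP  NZCV=0011
4: · MOVGT
5: · ADDVC
6: · MOVMI
7: ✓ CMP  NZCV=1000
8: ✓ MOVLE  r0←0xd3
9: · ADDVS
10: · SUBGT

VAL = 0xd3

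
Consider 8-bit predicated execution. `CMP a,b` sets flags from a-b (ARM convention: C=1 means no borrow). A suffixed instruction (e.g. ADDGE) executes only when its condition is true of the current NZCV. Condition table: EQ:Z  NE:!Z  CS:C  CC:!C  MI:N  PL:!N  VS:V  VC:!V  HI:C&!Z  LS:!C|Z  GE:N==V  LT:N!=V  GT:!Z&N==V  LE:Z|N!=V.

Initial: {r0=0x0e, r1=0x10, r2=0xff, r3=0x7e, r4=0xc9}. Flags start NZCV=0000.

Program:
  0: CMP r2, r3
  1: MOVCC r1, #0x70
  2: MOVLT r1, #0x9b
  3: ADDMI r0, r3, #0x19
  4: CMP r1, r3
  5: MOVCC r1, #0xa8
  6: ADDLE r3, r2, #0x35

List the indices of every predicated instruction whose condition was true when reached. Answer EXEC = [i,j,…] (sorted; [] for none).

[0] flags=1010 → (cmp)
[1] flags=1010 CC?F → skip
[2] flags=1010 LT?T → r1=0x9b
[3] flags=1010 MI?T → r0=0x97
[4] flags=0011 → (cmp)
[5] flags=0011 CC?F → skip
[6] flags=0011 LE?T → r3=0x34

EXEC = [2,3,6]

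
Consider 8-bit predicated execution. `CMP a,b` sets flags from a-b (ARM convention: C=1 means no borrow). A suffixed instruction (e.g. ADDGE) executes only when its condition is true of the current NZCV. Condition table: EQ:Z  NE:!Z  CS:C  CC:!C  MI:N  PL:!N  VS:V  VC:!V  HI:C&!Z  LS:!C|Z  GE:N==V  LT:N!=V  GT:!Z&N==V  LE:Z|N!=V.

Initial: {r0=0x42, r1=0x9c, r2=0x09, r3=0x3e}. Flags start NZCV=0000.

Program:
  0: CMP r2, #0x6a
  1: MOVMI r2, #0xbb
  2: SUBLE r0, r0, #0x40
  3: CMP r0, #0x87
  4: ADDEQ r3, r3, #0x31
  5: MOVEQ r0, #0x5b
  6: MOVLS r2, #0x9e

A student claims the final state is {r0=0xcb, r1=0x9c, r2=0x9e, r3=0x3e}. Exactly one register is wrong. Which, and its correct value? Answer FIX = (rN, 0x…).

0: ✓ CMP  NZCV=1000
1: ✓ MOVMI  r2←0xbb
2: ✓ SUBLE  r0←0x02
3: ✓ CMP  NZCV=0000
4: · ADDEQ
5: · MOVEQ
6: ✓ MOVLS  r2←0x9e

FIX = (r0, 0x02)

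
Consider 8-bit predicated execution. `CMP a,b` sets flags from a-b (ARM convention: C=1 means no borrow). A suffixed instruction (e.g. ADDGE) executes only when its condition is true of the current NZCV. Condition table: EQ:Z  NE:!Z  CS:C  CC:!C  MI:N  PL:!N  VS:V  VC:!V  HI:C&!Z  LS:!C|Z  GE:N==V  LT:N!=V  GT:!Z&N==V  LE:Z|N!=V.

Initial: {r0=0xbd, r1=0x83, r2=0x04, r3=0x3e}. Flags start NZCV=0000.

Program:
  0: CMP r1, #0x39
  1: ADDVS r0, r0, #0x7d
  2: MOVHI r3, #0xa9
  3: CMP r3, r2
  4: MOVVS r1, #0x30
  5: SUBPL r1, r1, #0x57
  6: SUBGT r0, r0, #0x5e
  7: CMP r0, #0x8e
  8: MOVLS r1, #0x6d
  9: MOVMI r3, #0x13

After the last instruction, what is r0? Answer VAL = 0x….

VAL = 0x3a

0: ✓ CMP  NZCV=0011
1: ✓ ADDVS  r0←0x3a
2: ✓ MOVHI  r3←0xa9
3: ✓ CMP  NZCV=1010
4: · MOVVS
5: · SUBPL
6: · SUBGT
7: ✓ CMP  NZCV=1001
8: ✓ MOVLS  r1←0x6d
9: ✓ MOVMI  r3←0x13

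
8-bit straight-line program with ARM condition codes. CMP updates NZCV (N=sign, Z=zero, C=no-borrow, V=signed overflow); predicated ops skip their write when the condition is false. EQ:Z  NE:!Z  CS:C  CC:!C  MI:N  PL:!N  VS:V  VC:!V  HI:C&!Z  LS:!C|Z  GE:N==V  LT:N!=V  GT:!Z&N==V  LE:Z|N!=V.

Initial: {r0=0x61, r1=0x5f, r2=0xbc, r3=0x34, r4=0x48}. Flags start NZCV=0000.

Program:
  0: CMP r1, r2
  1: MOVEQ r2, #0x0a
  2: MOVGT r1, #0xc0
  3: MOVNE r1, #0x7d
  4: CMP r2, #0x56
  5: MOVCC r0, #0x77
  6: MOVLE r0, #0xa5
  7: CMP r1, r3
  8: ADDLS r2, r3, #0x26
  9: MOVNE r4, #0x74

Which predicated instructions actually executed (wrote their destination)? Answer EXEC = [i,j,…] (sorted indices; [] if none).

0: ✓ CMP  NZCV=1001
1: · MOVEQ
2: ✓ MOVGT  r1←0xc0
3: ✓ MOVNE  r1←0x7d
4: ✓ CMP  NZCV=0011
5: · MOVCC
6: ✓ MOVLE  r0←0xa5
7: ✓ CMP  NZCV=0010
8: · ADDLS
9: ✓ MOVNE  r4←0x74

EXEC = [2,3,6,9]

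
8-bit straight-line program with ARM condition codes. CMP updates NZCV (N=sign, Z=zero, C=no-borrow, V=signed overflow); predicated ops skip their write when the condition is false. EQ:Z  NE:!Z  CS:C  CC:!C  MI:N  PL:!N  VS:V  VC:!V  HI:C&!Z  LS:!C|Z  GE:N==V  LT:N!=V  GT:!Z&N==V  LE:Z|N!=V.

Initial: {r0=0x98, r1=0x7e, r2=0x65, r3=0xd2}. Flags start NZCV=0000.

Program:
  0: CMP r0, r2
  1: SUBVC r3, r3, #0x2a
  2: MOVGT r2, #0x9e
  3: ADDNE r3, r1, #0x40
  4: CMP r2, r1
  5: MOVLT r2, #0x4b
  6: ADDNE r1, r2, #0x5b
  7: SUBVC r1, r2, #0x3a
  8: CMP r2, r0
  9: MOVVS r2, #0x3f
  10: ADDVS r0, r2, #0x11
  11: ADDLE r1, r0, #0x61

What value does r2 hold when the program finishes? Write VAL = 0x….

0: ✓ CMP  NZCV=0011
1: · SUBVC
2: · MOVGT
3: ✓ ADDNE  r3←0xbe
4: ✓ CMP  NZCV=1000
5: ✓ MOVLT  r2←0x4b
6: ✓ ADDNE  r1←0xa6
7: ✓ SUBVC  r1←0x11
8: ✓ CMP  NZCV=1001
9: ✓ MOVVS  r2←0x3f
10: ✓ ADDVS  r0←0x50
11: · ADDLE

VAL = 0x3f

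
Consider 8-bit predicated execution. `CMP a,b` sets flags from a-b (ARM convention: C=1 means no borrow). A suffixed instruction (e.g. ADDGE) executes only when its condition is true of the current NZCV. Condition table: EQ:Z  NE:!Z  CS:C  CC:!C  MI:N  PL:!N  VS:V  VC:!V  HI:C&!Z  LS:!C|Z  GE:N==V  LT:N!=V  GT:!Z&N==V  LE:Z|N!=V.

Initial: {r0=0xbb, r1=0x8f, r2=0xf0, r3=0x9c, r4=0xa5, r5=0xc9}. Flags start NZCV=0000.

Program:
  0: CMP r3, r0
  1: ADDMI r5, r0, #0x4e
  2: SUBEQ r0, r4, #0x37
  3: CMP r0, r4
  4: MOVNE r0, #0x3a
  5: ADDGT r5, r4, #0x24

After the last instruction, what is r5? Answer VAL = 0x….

VAL = 0xc9

0: ✓ CMP  NZCV=1000
1: ✓ ADDMI  r5←0x09
2: · SUBEQ
3: ✓ CMP  NZCV=0010
4: ✓ MOVNE  r0←0x3a
5: ✓ ADDGT  r5←0xc9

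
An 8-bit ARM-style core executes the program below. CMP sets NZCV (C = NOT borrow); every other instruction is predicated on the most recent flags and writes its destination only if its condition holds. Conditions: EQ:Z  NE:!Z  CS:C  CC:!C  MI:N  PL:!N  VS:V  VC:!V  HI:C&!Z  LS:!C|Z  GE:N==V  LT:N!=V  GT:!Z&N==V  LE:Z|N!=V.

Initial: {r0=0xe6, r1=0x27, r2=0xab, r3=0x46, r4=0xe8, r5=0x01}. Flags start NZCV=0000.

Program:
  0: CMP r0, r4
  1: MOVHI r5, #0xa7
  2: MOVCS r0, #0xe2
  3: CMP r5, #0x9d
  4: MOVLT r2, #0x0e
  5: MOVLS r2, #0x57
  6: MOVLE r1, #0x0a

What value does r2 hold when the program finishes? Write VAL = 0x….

[0] flags=1000 → (cmp)
[1] flags=1000 HI?F → skip
[2] flags=1000 CS?F → skip
[3] flags=0000 → (cmp)
[4] flags=0000 LT?F → skip
[5] flags=0000 LS?T → r2=0x57
[6] flags=0000 LE?F → skip

VAL = 0x57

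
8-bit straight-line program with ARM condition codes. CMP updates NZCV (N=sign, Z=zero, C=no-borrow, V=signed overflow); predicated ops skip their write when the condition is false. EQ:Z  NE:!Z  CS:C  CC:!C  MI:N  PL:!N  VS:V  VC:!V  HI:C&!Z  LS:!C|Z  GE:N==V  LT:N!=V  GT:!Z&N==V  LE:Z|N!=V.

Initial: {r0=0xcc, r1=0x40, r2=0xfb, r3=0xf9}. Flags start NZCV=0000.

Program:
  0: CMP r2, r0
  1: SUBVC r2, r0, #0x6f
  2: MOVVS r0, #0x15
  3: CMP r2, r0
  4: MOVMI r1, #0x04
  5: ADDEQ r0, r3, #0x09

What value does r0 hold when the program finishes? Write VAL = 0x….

VAL = 0xcc

0: ✓ CMP  NZCV=0010
1: ✓ SUBVC  r2←0x5d
2: · MOVVS
3: ✓ CMP  NZCV=1001
4: ✓ MOVMI  r1←0x04
5: · ADDEQ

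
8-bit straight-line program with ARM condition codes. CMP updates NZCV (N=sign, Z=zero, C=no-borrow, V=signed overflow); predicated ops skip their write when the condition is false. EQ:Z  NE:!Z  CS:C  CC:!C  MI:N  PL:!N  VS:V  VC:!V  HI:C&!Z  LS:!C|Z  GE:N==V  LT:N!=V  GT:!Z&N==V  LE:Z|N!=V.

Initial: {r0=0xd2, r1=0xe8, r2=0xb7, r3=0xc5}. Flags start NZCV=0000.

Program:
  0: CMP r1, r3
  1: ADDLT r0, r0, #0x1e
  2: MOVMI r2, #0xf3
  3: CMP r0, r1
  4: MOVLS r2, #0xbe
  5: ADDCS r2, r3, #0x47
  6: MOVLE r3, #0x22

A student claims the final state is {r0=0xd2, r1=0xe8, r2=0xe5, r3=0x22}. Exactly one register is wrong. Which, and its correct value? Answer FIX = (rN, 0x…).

[0] flags=0010 → (cmp)
[1] flags=0010 LT?F → skip
[2] flags=0010 MI?F → skip
[3] flags=1000 → (cmp)
[4] flags=1000 LS?T → r2=0xbe
[5] flags=1000 CS?F → skip
[6] flags=1000 LE?T → r3=0x22

FIX = (r2, 0xbe)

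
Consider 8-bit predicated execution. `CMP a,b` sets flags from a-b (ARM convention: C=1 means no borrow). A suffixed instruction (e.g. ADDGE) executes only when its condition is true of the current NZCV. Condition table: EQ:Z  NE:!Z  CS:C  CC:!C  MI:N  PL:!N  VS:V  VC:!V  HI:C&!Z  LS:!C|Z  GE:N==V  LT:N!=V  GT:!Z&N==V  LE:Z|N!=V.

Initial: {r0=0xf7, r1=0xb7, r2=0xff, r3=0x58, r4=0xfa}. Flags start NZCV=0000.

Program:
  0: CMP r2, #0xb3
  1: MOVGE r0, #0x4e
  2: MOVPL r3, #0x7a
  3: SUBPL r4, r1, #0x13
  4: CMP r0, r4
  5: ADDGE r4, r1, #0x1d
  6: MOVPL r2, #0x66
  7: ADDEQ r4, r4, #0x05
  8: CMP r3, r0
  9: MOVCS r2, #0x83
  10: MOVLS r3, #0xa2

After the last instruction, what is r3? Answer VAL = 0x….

[0] flags=0010 → (cmp)
[1] flags=0010 GE?T → r0=0x4e
[2] flags=0010 PL?T → r3=0x7a
[3] flags=0010 PL?T → r4=0xa4
[4] flags=1001 → (cmp)
[5] flags=1001 GE?T → r4=0xd4
[6] flags=1001 PL?F → skip
[7] flags=1001 EQ?F → skip
[8] flags=0010 → (cmp)
[9] flags=0010 CS?T → r2=0x83
[10] flags=0010 LS?F → skip

VAL = 0x7a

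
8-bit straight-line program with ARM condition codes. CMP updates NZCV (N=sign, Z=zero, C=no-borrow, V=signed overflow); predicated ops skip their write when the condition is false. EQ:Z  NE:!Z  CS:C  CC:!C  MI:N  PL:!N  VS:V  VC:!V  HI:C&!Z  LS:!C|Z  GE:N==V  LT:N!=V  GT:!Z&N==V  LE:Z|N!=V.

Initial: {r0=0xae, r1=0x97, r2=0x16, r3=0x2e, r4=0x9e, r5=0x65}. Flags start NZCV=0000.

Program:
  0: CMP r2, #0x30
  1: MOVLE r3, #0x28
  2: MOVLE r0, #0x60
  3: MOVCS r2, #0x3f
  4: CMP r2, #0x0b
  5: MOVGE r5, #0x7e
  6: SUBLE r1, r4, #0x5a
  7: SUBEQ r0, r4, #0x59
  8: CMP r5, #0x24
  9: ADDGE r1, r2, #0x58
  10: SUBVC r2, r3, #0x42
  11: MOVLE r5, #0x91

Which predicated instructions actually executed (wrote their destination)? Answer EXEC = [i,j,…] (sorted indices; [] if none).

EXEC = [1,2,5,9,10]

0: ✓ CMP  NZCV=1000
1: ✓ MOVLE  r3←0x28
2: ✓ MOVLE  r0←0x60
3: · MOVCS
4: ✓ CMP  NZCV=0010
5: ✓ MOVGE  r5←0x7e
6: · SUBLE
7: · SUBEQ
8: ✓ CMP  NZCV=0010
9: ✓ ADDGE  r1←0x6e
10: ✓ SUBVC  r2←0xe6
11: · MOVLE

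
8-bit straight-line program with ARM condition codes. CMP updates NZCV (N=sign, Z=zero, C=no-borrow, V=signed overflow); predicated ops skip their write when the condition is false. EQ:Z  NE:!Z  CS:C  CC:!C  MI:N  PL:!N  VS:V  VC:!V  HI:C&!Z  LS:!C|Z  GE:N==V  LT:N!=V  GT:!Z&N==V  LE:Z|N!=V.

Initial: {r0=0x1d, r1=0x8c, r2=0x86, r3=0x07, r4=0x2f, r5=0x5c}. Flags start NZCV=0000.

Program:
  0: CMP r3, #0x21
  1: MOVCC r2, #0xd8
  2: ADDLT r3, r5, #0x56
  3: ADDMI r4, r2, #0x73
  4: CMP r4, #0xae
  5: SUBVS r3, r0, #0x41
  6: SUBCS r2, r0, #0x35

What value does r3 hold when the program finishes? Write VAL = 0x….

VAL = 0xdc

[0] flags=1000 → (cmp)
[1] flags=1000 CC?T → r2=0xd8
[2] flags=1000 LT?T → r3=0xb2
[3] flags=1000 MI?T → r4=0x4b
[4] flags=1001 → (cmp)
[5] flags=1001 VS?T → r3=0xdc
[6] flags=1001 CS?F → skip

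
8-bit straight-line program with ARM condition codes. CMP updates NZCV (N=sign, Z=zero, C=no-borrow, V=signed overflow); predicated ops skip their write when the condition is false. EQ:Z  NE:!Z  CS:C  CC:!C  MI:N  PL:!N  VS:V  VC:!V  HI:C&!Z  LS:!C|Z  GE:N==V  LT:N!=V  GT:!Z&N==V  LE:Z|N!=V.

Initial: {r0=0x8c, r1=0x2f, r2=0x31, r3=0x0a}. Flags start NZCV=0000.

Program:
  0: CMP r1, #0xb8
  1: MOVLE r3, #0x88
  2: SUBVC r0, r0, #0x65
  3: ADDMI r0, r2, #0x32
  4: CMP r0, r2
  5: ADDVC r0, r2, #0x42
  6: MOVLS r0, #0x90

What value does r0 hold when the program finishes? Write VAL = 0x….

[0] flags=0000 → (cmp)
[1] flags=0000 LE?F → skip
[2] flags=0000 VC?T → r0=0x27
[3] flags=0000 MI?F → skip
[4] flags=1000 → (cmp)
[5] flags=1000 VC?T → r0=0x73
[6] flags=1000 LS?T → r0=0x90

VAL = 0x90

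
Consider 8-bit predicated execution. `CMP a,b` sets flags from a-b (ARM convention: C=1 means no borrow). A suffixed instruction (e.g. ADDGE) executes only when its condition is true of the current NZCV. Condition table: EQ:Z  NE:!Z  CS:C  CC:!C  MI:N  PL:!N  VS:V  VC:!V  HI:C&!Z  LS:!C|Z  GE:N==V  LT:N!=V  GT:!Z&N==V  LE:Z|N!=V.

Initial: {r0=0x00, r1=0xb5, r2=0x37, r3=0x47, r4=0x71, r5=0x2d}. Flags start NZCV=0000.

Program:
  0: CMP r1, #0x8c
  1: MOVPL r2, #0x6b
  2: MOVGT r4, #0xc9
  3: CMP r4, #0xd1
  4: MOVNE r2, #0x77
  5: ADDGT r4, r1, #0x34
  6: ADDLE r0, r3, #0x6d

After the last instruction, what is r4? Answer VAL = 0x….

VAL = 0xc9

[0] flags=0010 → (cmp)
[1] flags=0010 PL?T → r2=0x6b
[2] flags=0010 GT?T → r4=0xc9
[3] flags=1000 → (cmp)
[4] flags=1000 NE?T → r2=0x77
[5] flags=1000 GT?F → skip
[6] flags=1000 LE?T → r0=0xb4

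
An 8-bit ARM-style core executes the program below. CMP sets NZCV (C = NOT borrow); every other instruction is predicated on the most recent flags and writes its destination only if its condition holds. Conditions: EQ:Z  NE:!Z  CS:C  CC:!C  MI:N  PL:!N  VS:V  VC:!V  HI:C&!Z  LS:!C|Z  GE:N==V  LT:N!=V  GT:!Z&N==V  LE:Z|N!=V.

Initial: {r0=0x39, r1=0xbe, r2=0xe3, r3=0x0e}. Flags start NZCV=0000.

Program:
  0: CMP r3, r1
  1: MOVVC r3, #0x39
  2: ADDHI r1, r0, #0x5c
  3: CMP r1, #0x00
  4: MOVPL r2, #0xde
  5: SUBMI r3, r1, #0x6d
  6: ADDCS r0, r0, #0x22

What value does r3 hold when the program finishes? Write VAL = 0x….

VAL = 0x51

0: ✓ CMP  NZCV=0000
1: ✓ MOVVC  r3←0x39
2: · ADDHI
3: ✓ CMP  NZCV=1010
4: · MOVPL
5: ✓ SUBMI  r3←0x51
6: ✓ ADDCS  r0←0x5b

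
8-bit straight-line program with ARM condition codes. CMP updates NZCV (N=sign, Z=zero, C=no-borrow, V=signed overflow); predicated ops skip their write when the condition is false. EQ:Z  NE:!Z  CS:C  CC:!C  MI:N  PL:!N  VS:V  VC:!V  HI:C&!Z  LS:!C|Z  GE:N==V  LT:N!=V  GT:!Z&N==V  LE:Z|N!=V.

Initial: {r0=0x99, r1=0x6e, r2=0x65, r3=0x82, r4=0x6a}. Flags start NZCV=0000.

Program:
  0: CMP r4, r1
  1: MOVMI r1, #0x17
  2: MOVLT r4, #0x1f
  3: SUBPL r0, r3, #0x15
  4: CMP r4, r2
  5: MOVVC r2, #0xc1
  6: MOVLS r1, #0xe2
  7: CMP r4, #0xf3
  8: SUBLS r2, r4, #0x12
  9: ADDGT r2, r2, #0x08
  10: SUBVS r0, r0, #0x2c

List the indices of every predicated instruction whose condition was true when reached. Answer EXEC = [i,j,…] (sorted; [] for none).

EXEC = [1,2,5,6,8,9]

[0] flags=1000 → (cmp)
[1] flags=1000 MI?T → r1=0x17
[2] flags=1000 LT?T → r4=0x1f
[3] flags=1000 PL?F → skip
[4] flags=1000 → (cmp)
[5] flags=1000 VC?T → r2=0xc1
[6] flags=1000 LS?T → r1=0xe2
[7] flags=0000 → (cmp)
[8] flags=0000 LS?T → r2=0x0d
[9] flags=0000 GT?T → r2=0x15
[10] flags=0000 VS?F → skip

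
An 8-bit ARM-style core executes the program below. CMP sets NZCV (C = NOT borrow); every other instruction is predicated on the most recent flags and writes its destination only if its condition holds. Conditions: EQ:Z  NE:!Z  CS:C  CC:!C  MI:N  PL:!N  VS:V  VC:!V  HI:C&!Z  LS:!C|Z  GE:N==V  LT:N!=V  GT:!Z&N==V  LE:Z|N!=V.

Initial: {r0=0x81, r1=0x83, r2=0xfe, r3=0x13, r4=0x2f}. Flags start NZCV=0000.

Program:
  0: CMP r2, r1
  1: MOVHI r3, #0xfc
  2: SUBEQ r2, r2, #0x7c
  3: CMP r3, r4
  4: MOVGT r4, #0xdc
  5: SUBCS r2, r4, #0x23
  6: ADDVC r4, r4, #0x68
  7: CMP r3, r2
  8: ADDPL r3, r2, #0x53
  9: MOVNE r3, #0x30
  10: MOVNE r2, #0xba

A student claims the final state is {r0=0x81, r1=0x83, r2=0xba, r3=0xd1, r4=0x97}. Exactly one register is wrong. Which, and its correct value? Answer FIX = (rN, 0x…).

FIX = (r3, 0x30)

0: ✓ CMP  NZCV=0010
1: ✓ MOVHI  r3←0xfc
2: · SUBEQ
3: ✓ CMP  NZCV=1010
4: · MOVGT
5: ✓ SUBCS  r2←0x0c
6: ✓ ADDVC  r4←0x97
7: ✓ CMP  NZCV=1010
8: · ADDPL
9: ✓ MOVNE  r3←0x30
10: ✓ MOVNE  r2←0xba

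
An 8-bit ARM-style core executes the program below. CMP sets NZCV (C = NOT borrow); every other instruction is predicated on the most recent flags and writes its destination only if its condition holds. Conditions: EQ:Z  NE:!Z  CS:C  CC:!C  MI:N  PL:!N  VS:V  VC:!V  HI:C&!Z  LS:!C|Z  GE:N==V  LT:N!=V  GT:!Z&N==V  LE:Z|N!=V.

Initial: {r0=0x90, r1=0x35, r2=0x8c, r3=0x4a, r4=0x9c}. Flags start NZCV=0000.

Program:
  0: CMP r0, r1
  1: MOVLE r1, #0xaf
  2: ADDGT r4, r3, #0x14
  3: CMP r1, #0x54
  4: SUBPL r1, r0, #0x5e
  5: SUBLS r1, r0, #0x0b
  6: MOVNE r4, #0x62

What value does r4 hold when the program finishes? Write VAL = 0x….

[0] flags=0011 → (cmp)
[1] flags=0011 LE?T → r1=0xaf
[2] flags=0011 GT?F → skip
[3] flags=0011 → (cmp)
[4] flags=0011 PL?T → r1=0x32
[5] flags=0011 LS?F → skip
[6] flags=0011 NE?T → r4=0x62

VAL = 0x62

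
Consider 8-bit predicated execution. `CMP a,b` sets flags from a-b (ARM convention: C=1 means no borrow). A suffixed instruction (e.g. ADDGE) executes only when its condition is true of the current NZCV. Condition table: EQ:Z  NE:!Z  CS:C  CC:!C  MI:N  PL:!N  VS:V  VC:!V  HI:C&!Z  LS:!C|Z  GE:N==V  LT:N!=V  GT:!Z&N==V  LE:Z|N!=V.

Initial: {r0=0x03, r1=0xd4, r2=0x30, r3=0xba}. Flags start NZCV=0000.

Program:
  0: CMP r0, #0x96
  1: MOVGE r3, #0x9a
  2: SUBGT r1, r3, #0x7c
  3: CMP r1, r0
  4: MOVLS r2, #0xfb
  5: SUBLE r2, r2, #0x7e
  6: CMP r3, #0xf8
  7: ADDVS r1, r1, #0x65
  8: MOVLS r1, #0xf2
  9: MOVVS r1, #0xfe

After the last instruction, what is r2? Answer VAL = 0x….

[0] flags=0000 → (cmp)
[1] flags=0000 GE?T → r3=0x9a
[2] flags=0000 GT?T → r1=0x1e
[3] flags=0010 → (cmp)
[4] flags=0010 LS?F → skip
[5] flags=0010 LE?F → skip
[6] flags=1000 → (cmp)
[7] flags=1000 VS?F → skip
[8] flags=1000 LS?T → r1=0xf2
[9] flags=1000 VS?F → skip

VAL = 0x30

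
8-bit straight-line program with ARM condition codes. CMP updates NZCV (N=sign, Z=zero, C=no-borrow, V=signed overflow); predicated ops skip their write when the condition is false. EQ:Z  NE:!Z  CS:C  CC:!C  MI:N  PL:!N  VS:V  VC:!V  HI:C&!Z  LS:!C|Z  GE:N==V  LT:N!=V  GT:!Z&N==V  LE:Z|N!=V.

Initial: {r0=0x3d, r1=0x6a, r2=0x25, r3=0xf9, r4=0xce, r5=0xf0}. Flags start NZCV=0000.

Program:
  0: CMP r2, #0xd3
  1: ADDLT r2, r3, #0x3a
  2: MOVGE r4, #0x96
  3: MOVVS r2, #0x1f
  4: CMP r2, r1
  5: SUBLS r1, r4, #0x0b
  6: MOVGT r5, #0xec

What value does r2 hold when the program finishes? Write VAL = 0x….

0: ✓ CMP  NZCV=0000
1: · ADDLT
2: ✓ MOVGE  r4←0x96
3: · MOVVS
4: ✓ CMP  NZCV=1000
5: ✓ SUBLS  r1←0x8b
6: · MOVGT

VAL = 0x25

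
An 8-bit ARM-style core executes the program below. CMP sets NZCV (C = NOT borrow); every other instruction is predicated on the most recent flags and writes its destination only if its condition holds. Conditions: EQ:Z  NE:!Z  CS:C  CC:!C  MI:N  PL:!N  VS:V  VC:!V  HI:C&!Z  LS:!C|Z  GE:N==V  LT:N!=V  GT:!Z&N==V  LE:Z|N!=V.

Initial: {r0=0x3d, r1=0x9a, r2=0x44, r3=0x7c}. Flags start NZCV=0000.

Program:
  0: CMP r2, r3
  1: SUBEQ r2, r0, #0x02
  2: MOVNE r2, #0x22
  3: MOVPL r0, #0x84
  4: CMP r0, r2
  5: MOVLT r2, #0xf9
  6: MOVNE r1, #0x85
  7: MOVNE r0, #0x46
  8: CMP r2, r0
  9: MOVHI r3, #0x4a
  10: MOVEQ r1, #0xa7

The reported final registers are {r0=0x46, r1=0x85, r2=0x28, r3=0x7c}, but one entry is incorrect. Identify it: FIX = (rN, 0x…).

[0] flags=1000 → (cmp)
[1] flags=1000 EQ?F → skip
[2] flags=1000 NE?T → r2=0x22
[3] flags=1000 PL?F → skip
[4] flags=0010 → (cmp)
[5] flags=0010 LT?F → skip
[6] flags=0010 NE?T → r1=0x85
[7] flags=0010 NE?T → r0=0x46
[8] flags=1000 → (cmp)
[9] flags=1000 HI?F → skip
[10] flags=1000 EQ?F → skip

FIX = (r2, 0x22)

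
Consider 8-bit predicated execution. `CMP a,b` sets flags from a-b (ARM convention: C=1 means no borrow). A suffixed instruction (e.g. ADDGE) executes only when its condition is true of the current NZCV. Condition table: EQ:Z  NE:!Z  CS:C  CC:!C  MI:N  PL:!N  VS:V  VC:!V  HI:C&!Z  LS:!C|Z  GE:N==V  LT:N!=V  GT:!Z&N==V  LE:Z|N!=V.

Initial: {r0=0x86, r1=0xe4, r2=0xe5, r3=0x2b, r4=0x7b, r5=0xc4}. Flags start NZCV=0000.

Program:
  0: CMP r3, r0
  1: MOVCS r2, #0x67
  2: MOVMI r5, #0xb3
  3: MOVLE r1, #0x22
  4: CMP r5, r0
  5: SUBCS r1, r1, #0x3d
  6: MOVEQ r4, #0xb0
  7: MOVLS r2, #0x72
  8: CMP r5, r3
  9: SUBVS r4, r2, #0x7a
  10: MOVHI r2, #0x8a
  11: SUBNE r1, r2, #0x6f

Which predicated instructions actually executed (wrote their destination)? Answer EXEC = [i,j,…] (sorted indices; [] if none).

EXEC = [2,5,10,11]

0: ✓ CMP  NZCV=1001
1: · MOVCS
2: ✓ MOVMI  r5←0xb3
3: · MOVLE
4: ✓ CMP  NZCV=0010
5: ✓ SUBCS  r1←0xa7
6: · MOVEQ
7: · MOVLS
8: ✓ CMP  NZCV=1010
9: · SUBVS
10: ✓ MOVHI  r2←0x8a
11: ✓ SUBNE  r1←0x1b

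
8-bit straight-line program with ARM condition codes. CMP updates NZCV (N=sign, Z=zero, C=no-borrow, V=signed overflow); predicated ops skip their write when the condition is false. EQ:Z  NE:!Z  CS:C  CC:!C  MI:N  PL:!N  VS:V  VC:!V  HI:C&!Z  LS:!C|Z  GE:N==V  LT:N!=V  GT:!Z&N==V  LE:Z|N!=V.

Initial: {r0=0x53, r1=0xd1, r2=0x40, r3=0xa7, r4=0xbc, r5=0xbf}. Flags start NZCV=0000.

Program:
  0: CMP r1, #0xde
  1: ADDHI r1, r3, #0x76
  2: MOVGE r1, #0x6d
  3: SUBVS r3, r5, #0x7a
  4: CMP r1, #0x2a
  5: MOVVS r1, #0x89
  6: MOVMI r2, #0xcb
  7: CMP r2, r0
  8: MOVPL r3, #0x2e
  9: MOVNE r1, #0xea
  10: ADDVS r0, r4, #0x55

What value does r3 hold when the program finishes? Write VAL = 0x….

VAL = 0x2e

[0] flags=1000 → (cmp)
[1] flags=1000 HI?F → skip
[2] flags=1000 GE?F → skip
[3] flags=1000 VS?F → skip
[4] flags=1010 → (cmp)
[5] flags=1010 VS?F → skip
[6] flags=1010 MI?T → r2=0xcb
[7] flags=0011 → (cmp)
[8] flags=0011 PL?T → r3=0x2e
[9] flags=0011 NE?T → r1=0xea
[10] flags=0011 VS?T → r0=0x11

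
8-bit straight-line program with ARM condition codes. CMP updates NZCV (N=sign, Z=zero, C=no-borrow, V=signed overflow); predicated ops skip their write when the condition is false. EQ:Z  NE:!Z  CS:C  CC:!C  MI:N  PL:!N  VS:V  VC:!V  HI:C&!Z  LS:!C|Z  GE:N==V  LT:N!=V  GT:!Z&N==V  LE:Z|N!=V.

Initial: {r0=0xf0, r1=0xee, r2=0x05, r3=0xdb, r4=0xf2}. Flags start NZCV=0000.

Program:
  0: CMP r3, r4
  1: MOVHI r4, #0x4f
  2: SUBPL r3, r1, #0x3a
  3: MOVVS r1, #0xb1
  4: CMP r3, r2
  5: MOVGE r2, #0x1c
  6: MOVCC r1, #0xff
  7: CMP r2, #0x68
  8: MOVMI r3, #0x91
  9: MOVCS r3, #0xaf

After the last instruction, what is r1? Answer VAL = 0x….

[0] flags=1000 → (cmp)
[1] flags=1000 HI?F → skip
[2] flags=1000 PL?F → skip
[3] flags=1000 VS?F → skip
[4] flags=1010 → (cmp)
[5] flags=1010 GE?F → skip
[6] flags=1010 CC?F → skip
[7] flags=1000 → (cmp)
[8] flags=1000 MI?T → r3=0x91
[9] flags=1000 CS?F → skip

VAL = 0xee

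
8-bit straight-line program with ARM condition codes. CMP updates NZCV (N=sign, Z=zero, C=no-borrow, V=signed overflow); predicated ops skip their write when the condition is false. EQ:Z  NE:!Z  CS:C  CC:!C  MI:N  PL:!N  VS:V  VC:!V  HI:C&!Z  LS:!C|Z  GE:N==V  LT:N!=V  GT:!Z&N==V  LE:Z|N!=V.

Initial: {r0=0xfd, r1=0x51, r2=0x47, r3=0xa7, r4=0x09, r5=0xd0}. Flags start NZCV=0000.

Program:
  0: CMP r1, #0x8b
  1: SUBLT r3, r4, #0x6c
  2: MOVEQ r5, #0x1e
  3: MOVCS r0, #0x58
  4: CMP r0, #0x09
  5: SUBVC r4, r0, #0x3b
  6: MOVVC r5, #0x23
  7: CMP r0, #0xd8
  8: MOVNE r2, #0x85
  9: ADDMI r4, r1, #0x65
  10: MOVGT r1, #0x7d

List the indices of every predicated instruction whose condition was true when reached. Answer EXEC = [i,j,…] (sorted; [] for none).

EXEC = [5,6,8,10]

[0] flags=1001 → (cmp)
[1] flags=1001 LT?F → skip
[2] flags=1001 EQ?F → skip
[3] flags=1001 CS?F → skip
[4] flags=1010 → (cmp)
[5] flags=1010 VC?T → r4=0xc2
[6] flags=1010 VC?T → r5=0x23
[7] flags=0010 → (cmp)
[8] flags=0010 NE?T → r2=0x85
[9] flags=0010 MI?F → skip
[10] flags=0010 GT?T → r1=0x7d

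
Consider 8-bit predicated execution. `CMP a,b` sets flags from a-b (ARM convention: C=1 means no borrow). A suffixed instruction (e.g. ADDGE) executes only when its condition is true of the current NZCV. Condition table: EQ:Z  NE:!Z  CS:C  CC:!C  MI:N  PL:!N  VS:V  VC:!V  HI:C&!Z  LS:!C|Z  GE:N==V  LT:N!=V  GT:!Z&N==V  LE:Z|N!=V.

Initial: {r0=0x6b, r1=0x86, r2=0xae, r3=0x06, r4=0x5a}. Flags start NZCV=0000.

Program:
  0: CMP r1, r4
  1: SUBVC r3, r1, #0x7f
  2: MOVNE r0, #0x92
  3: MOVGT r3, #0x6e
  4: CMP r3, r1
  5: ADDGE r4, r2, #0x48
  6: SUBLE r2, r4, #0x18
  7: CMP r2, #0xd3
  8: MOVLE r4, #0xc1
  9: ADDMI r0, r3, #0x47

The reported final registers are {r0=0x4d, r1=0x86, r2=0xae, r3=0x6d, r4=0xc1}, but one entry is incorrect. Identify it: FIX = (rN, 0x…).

0: ✓ CMP  NZCV=0011
1: · SUBVC
2: ✓ MOVNE  r0←0x92
3: · MOVGT
4: ✓ CMP  NZCV=1001
5: ✓ ADDGE  r4←0xf6
6: · SUBLE
7: ✓ CMP  NZCV=1000
8: ✓ MOVLE  r4←0xc1
9: ✓ ADDMI  r0←0x4d

FIX = (r3, 0x06)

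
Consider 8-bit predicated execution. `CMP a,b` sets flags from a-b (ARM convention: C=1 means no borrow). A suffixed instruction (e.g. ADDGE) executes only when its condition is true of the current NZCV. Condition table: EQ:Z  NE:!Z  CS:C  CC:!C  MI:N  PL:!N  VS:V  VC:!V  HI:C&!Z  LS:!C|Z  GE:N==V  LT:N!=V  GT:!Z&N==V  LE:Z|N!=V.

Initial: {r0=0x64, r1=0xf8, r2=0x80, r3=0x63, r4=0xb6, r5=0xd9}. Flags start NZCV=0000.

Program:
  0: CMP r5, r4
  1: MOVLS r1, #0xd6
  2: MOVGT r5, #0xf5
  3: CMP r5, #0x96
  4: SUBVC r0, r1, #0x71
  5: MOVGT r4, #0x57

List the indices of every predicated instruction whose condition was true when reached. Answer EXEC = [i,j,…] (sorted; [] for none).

0: ✓ CMP  NZCV=0010
1: · MOVLS
2: ✓ MOVGT  r5←0xf5
3: ✓ CMP  NZCV=0010
4: ✓ SUBVC  r0←0x87
5: ✓ MOVGT  r4←0x57

EXEC = [2,4,5]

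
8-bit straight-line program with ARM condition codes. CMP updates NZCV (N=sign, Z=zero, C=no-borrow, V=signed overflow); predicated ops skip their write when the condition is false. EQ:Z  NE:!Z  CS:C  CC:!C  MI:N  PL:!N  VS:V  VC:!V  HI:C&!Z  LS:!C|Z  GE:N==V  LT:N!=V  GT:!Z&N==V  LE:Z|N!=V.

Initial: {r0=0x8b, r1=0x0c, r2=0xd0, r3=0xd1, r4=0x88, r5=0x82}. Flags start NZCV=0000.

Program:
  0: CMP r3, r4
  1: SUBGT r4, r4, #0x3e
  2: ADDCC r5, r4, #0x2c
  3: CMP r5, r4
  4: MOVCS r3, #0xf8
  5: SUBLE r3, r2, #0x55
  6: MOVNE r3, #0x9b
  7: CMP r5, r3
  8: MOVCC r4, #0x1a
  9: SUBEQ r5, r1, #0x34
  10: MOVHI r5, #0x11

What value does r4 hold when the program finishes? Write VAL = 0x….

0: ✓ CMP  NZCV=0010
1: ✓ SUBGT  r4←0x4a
2: · ADDCC
3: ✓ CMP  NZCV=0011
4: ✓ MOVCS  r3←0xf8
5: ✓ SUBLE  r3←0x7b
6: ✓ MOVNE  r3←0x9b
7: ✓ CMP  NZCV=1000
8: ✓ MOVCC  r4←0x1a
9: · SUBEQ
10: · MOVHI

VAL = 0x1a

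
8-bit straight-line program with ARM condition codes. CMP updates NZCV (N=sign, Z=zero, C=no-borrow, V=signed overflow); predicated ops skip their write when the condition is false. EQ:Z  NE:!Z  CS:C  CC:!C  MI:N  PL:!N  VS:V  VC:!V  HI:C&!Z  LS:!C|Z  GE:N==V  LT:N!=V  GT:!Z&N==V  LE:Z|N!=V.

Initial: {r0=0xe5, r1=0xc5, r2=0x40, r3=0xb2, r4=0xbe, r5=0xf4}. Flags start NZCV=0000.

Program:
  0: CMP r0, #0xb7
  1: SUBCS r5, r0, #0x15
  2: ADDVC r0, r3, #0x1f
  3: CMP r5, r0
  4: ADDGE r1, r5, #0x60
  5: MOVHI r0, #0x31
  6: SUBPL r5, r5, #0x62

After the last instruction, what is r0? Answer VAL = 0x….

VAL = 0xd1

0: ✓ CMP  NZCV=0010
1: ✓ SUBCS  r5←0xd0
2: ✓ ADDVC  r0←0xd1
3: ✓ CMP  NZCV=1000
4: · ADDGE
5: · MOVHI
6: · SUBPL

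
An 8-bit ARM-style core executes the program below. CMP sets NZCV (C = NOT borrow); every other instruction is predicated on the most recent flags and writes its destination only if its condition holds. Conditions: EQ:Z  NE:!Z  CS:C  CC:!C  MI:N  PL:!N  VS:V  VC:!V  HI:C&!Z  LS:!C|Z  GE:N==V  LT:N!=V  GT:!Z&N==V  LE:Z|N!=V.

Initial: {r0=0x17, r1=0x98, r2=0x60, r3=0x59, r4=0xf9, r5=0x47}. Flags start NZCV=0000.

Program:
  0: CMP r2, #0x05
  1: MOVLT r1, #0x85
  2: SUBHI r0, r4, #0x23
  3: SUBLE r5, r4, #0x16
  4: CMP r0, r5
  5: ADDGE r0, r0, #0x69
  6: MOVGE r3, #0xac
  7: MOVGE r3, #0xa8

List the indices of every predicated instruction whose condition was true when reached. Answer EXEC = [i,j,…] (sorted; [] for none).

[0] flags=0010 → (cmp)
[1] flags=0010 LT?F → skip
[2] flags=0010 HI?T → r0=0xd6
[3] flags=0010 LE?F → skip
[4] flags=1010 → (cmp)
[5] flags=1010 GE?F → skip
[6] flags=1010 GE?F → skip
[7] flags=1010 GE?F → skip

EXEC = [2]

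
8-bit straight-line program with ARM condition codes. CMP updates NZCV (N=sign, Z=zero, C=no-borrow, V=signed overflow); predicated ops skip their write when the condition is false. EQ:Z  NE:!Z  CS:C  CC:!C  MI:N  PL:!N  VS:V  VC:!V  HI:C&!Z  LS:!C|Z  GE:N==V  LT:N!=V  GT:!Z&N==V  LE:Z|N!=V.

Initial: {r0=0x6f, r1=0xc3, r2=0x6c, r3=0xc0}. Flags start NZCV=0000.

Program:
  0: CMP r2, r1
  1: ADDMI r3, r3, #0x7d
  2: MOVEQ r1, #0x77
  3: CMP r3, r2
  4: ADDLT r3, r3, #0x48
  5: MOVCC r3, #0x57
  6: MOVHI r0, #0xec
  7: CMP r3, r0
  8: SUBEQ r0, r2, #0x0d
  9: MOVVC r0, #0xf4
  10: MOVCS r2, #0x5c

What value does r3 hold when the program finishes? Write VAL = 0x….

VAL = 0x57

[0] flags=1001 → (cmp)
[1] flags=1001 MI?T → r3=0x3d
[2] flags=1001 EQ?F → skip
[3] flags=1000 → (cmp)
[4] flags=1000 LT?T → r3=0x85
[5] flags=1000 CC?T → r3=0x57
[6] flags=1000 HI?F → skip
[7] flags=1000 → (cmp)
[8] flags=1000 EQ?F → skip
[9] flags=1000 VC?T → r0=0xf4
[10] flags=1000 CS?F → skip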